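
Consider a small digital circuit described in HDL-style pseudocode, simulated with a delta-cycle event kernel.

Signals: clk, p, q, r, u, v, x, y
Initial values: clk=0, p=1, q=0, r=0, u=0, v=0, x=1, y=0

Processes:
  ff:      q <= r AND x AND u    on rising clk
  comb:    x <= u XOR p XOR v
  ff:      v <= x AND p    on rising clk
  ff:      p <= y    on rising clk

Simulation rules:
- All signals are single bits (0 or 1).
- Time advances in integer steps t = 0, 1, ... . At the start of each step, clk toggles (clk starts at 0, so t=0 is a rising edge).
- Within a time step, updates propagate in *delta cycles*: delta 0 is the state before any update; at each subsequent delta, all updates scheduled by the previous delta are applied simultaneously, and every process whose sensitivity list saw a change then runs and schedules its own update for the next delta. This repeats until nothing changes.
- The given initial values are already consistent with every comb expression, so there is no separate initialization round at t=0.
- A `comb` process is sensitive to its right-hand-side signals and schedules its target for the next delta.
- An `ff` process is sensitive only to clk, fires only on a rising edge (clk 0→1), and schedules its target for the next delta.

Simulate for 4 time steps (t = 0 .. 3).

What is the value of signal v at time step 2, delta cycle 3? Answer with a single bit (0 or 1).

0

[bits: u,x,q,v,p,y,clk,r]
t=0: Δ0=01001000 Δ1=01001010 Δ2=01010010 | 2Δ
t=1: Δ0=01010010 Δ1=01010000 | 1Δ
t=2: Δ0=01010000 Δ1=01010010 Δ2=01000010 Δ3=00000010 | 3Δ
t=3: Δ0=00000010 Δ1=00000000 | 1Δ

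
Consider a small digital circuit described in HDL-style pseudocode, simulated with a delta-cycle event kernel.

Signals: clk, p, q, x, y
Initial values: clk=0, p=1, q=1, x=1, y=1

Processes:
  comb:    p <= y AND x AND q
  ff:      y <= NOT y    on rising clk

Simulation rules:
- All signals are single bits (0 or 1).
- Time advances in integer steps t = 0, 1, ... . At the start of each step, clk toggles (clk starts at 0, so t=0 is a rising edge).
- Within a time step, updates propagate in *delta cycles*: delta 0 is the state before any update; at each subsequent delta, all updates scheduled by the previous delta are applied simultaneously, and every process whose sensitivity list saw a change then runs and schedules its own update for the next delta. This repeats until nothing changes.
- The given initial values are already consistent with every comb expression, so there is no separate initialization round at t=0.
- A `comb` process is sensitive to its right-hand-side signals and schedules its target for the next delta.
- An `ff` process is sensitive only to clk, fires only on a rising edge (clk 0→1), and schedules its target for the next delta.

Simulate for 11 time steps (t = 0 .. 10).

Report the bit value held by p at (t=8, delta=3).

0

t0.Δ0 clk=0 p=1 x=1 y=1 q=1
t0.Δ1 clk=1 p=1 x=1 y=1 q=1
t0.Δ2 clk=1 p=1 x=1 y=0 q=1
t0.Δ3 clk=1 p=0 x=1 y=0 q=1
t1.Δ0 clk=1 p=0 x=1 y=0 q=1
t1.Δ1 clk=0 p=0 x=1 y=0 q=1
t2.Δ0 clk=0 p=0 x=1 y=0 q=1
t2.Δ1 clk=1 p=0 x=1 y=0 q=1
t2.Δ2 clk=1 p=0 x=1 y=1 q=1
t2.Δ3 clk=1 p=1 x=1 y=1 q=1
t3.Δ0 clk=1 p=1 x=1 y=1 q=1
t3.Δ1 clk=0 p=1 x=1 y=1 q=1
t4.Δ0 clk=0 p=1 x=1 y=1 q=1
t4.Δ1 clk=1 p=1 x=1 y=1 q=1
t4.Δ2 clk=1 p=1 x=1 y=0 q=1
t4.Δ3 clk=1 p=0 x=1 y=0 q=1
t5.Δ0 clk=1 p=0 x=1 y=0 q=1
t5.Δ1 clk=0 p=0 x=1 y=0 q=1
t6.Δ0 clk=0 p=0 x=1 y=0 q=1
t6.Δ1 clk=1 p=0 x=1 y=0 q=1
t6.Δ2 clk=1 p=0 x=1 y=1 q=1
t6.Δ3 clk=1 p=1 x=1 y=1 q=1
t7.Δ0 clk=1 p=1 x=1 y=1 q=1
t7.Δ1 clk=0 p=1 x=1 y=1 q=1
t8.Δ0 clk=0 p=1 x=1 y=1 q=1
t8.Δ1 clk=1 p=1 x=1 y=1 q=1
t8.Δ2 clk=1 p=1 x=1 y=0 q=1
t8.Δ3 clk=1 p=0 x=1 y=0 q=1
t9.Δ0 clk=1 p=0 x=1 y=0 q=1
t9.Δ1 clk=0 p=0 x=1 y=0 q=1
t10.Δ0 clk=0 p=0 x=1 y=0 q=1
t10.Δ1 clk=1 p=0 x=1 y=0 q=1
t10.Δ2 clk=1 p=0 x=1 y=1 q=1
t10.Δ3 clk=1 p=1 x=1 y=1 q=1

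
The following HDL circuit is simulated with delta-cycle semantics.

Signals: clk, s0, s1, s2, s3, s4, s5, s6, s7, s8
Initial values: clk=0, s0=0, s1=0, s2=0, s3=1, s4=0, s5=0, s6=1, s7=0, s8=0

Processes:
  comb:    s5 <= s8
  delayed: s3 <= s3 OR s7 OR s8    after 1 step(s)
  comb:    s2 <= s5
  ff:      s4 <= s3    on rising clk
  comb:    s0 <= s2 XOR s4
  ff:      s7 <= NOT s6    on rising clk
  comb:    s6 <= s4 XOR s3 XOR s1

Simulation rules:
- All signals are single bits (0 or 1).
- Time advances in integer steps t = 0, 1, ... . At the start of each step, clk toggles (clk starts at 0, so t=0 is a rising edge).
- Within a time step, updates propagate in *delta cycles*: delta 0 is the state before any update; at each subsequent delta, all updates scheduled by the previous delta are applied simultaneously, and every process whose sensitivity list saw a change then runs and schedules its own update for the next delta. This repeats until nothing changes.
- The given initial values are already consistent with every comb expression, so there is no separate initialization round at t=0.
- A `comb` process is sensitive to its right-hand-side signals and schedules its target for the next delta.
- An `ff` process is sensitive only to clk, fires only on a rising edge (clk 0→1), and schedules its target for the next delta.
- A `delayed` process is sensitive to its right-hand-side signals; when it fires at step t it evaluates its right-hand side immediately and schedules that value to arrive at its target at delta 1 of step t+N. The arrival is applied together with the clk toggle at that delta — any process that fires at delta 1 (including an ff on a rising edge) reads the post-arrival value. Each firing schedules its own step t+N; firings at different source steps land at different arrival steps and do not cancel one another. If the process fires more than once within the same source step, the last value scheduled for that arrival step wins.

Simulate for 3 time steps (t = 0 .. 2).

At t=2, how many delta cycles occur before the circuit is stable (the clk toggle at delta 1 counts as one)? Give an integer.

2

[bits: clk,s4,s2,s1,s8,s5,s0,s7,s6,s3]
t=0: Δ0=0000000011 Δ1=1000000011 Δ2=1100000011 Δ3=1100001001 | 3Δ
t=1: Δ0=1100001001 Δ1=0100001001 | 1Δ
t=2: Δ0=0100001001 Δ1=1100001001 Δ2=1100001101 | 2Δ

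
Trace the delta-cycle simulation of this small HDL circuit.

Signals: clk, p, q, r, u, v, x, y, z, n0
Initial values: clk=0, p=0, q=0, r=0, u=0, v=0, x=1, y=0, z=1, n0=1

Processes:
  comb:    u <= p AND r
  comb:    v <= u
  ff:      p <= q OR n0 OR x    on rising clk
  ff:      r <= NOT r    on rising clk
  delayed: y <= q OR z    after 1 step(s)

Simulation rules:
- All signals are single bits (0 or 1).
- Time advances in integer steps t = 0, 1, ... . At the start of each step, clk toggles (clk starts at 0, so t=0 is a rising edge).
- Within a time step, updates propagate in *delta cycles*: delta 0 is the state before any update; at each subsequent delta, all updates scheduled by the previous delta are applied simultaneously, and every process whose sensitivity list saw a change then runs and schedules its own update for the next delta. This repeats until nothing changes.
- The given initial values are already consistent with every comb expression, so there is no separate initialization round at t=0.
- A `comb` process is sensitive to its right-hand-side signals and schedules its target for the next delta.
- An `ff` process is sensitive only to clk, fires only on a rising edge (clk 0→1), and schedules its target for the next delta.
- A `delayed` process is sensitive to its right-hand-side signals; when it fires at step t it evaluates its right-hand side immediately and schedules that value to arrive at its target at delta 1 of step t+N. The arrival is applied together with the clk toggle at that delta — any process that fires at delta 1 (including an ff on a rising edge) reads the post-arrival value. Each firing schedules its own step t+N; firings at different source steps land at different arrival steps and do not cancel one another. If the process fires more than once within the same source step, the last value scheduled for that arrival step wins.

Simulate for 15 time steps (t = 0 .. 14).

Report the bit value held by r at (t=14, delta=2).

t=0 Δ0: p=0 clk=0 q=0 x=1 u=0 y=0 r=0 z=1 n0=1 v=0
  Δ1: clk:0→1
  Δ2: p:0→1, r:0→1
  Δ3: u:0→1
  Δ4: v:0→1
  (4Δ to stable)
t=1 Δ0: p=1 clk=1 q=0 x=1 u=1 y=0 r=1 z=1 n0=1 v=1
  Δ1: clk:1→0
  (1Δ to stable)
t=2 Δ0: p=1 clk=0 q=0 x=1 u=1 y=0 r=1 z=1 n0=1 v=1
  Δ1: clk:0→1
  Δ2: r:1→0
  Δ3: u:1→0
  Δ4: v:1→0
  (4Δ to stable)
t=3 Δ0: p=1 clk=1 q=0 x=1 u=0 y=0 r=0 z=1 n0=1 v=0
  Δ1: clk:1→0
  (1Δ to stable)
t=4 Δ0: p=1 clk=0 q=0 x=1 u=0 y=0 r=0 z=1 n0=1 v=0
  Δ1: clk:0→1
  Δ2: r:0→1
  Δ3: u:0→1
  Δ4: v:0→1
  (4Δ to stable)
t=5 Δ0: p=1 clk=1 q=0 x=1 u=1 y=0 r=1 z=1 n0=1 v=1
  Δ1: clk:1→0
  (1Δ to stable)
t=6 Δ0: p=1 clk=0 q=0 x=1 u=1 y=0 r=1 z=1 n0=1 v=1
  Δ1: clk:0→1
  Δ2: r:1→0
  Δ3: u:1→0
  Δ4: v:1→0
  (4Δ to stable)
t=7 Δ0: p=1 clk=1 q=0 x=1 u=0 y=0 r=0 z=1 n0=1 v=0
  Δ1: clk:1→0
  (1Δ to stable)
t=8 Δ0: p=1 clk=0 q=0 x=1 u=0 y=0 r=0 z=1 n0=1 v=0
  Δ1: clk:0→1
  Δ2: r:0→1
  Δ3: u:0→1
  Δ4: v:0→1
  (4Δ to stable)
t=9 Δ0: p=1 clk=1 q=0 x=1 u=1 y=0 r=1 z=1 n0=1 v=1
  Δ1: clk:1→0
  (1Δ to stable)
t=10 Δ0: p=1 clk=0 q=0 x=1 u=1 y=0 r=1 z=1 n0=1 v=1
  Δ1: clk:0→1
  Δ2: r:1→0
  Δ3: u:1→0
  Δ4: v:1→0
  (4Δ to stable)
t=11 Δ0: p=1 clk=1 q=0 x=1 u=0 y=0 r=0 z=1 n0=1 v=0
  Δ1: clk:1→0
  (1Δ to stable)
t=12 Δ0: p=1 clk=0 q=0 x=1 u=0 y=0 r=0 z=1 n0=1 v=0
  Δ1: clk:0→1
  Δ2: r:0→1
  Δ3: u:0→1
  Δ4: v:0→1
  (4Δ to stable)
t=13 Δ0: p=1 clk=1 q=0 x=1 u=1 y=0 r=1 z=1 n0=1 v=1
  Δ1: clk:1→0
  (1Δ to stable)
t=14 Δ0: p=1 clk=0 q=0 x=1 u=1 y=0 r=1 z=1 n0=1 v=1
  Δ1: clk:0→1
  Δ2: r:1→0
  Δ3: u:1→0
  Δ4: v:1→0
  (4Δ to stable)

0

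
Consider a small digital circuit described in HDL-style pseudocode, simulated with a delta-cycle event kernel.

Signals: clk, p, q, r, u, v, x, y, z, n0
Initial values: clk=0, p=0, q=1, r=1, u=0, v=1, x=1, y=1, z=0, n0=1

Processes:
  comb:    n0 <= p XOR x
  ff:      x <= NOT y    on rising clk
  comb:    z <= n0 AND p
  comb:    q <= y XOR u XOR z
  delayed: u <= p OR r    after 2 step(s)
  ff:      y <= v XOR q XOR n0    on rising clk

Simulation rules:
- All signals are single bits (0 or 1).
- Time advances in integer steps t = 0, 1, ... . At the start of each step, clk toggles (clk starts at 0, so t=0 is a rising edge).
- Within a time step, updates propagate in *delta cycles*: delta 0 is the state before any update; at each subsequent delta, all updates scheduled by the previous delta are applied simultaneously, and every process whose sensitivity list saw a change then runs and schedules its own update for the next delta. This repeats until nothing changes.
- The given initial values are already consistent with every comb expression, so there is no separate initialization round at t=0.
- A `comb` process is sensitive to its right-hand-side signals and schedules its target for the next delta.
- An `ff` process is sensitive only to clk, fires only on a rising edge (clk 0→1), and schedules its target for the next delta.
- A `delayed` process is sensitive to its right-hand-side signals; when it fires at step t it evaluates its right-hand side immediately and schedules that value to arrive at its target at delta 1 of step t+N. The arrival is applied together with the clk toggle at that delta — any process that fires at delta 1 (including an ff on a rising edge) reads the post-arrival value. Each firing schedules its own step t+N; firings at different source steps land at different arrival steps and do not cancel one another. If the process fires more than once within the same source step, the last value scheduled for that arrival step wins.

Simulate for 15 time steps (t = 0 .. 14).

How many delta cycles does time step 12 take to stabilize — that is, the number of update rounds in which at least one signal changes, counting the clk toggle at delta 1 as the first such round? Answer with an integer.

t0.Δ0 z=0 y=1 r=1 x=1 v=1 q=1 p=0 clk=0 u=0 n0=1
t0.Δ1 z=0 y=1 r=1 x=1 v=1 q=1 p=0 clk=1 u=0 n0=1
t0.Δ2 z=0 y=1 r=1 x=0 v=1 q=1 p=0 clk=1 u=0 n0=1
t0.Δ3 z=0 y=1 r=1 x=0 v=1 q=1 p=0 clk=1 u=0 n0=0
t1.Δ0 z=0 y=1 r=1 x=0 v=1 q=1 p=0 clk=1 u=0 n0=0
t1.Δ1 z=0 y=1 r=1 x=0 v=1 q=1 p=0 clk=0 u=0 n0=0
t2.Δ0 z=0 y=1 r=1 x=0 v=1 q=1 p=0 clk=0 u=0 n0=0
t2.Δ1 z=0 y=1 r=1 x=0 v=1 q=1 p=0 clk=1 u=0 n0=0
t2.Δ2 z=0 y=0 r=1 x=0 v=1 q=1 p=0 clk=1 u=0 n0=0
t2.Δ3 z=0 y=0 r=1 x=0 v=1 q=0 p=0 clk=1 u=0 n0=0
t3.Δ0 z=0 y=0 r=1 x=0 v=1 q=0 p=0 clk=1 u=0 n0=0
t3.Δ1 z=0 y=0 r=1 x=0 v=1 q=0 p=0 clk=0 u=0 n0=0
t4.Δ0 z=0 y=0 r=1 x=0 v=1 q=0 p=0 clk=0 u=0 n0=0
t4.Δ1 z=0 y=0 r=1 x=0 v=1 q=0 p=0 clk=1 u=0 n0=0
t4.Δ2 z=0 y=1 r=1 x=1 v=1 q=0 p=0 clk=1 u=0 n0=0
t4.Δ3 z=0 y=1 r=1 x=1 v=1 q=1 p=0 clk=1 u=0 n0=1
t5.Δ0 z=0 y=1 r=1 x=1 v=1 q=1 p=0 clk=1 u=0 n0=1
t5.Δ1 z=0 y=1 r=1 x=1 v=1 q=1 p=0 clk=0 u=0 n0=1
t6.Δ0 z=0 y=1 r=1 x=1 v=1 q=1 p=0 clk=0 u=0 n0=1
t6.Δ1 z=0 y=1 r=1 x=1 v=1 q=1 p=0 clk=1 u=0 n0=1
t6.Δ2 z=0 y=1 r=1 x=0 v=1 q=1 p=0 clk=1 u=0 n0=1
t6.Δ3 z=0 y=1 r=1 x=0 v=1 q=1 p=0 clk=1 u=0 n0=0
t7.Δ0 z=0 y=1 r=1 x=0 v=1 q=1 p=0 clk=1 u=0 n0=0
t7.Δ1 z=0 y=1 r=1 x=0 v=1 q=1 p=0 clk=0 u=0 n0=0
t8.Δ0 z=0 y=1 r=1 x=0 v=1 q=1 p=0 clk=0 u=0 n0=0
t8.Δ1 z=0 y=1 r=1 x=0 v=1 q=1 p=0 clk=1 u=0 n0=0
t8.Δ2 z=0 y=0 r=1 x=0 v=1 q=1 p=0 clk=1 u=0 n0=0
t8.Δ3 z=0 y=0 r=1 x=0 v=1 q=0 p=0 clk=1 u=0 n0=0
t9.Δ0 z=0 y=0 r=1 x=0 v=1 q=0 p=0 clk=1 u=0 n0=0
t9.Δ1 z=0 y=0 r=1 x=0 v=1 q=0 p=0 clk=0 u=0 n0=0
t10.Δ0 z=0 y=0 r=1 x=0 v=1 q=0 p=0 clk=0 u=0 n0=0
t10.Δ1 z=0 y=0 r=1 x=0 v=1 q=0 p=0 clk=1 u=0 n0=0
t10.Δ2 z=0 y=1 r=1 x=1 v=1 q=0 p=0 clk=1 u=0 n0=0
t10.Δ3 z=0 y=1 r=1 x=1 v=1 q=1 p=0 clk=1 u=0 n0=1
t11.Δ0 z=0 y=1 r=1 x=1 v=1 q=1 p=0 clk=1 u=0 n0=1
t11.Δ1 z=0 y=1 r=1 x=1 v=1 q=1 p=0 clk=0 u=0 n0=1
t12.Δ0 z=0 y=1 r=1 x=1 v=1 q=1 p=0 clk=0 u=0 n0=1
t12.Δ1 z=0 y=1 r=1 x=1 v=1 q=1 p=0 clk=1 u=0 n0=1
t12.Δ2 z=0 y=1 r=1 x=0 v=1 q=1 p=0 clk=1 u=0 n0=1
t12.Δ3 z=0 y=1 r=1 x=0 v=1 q=1 p=0 clk=1 u=0 n0=0
t13.Δ0 z=0 y=1 r=1 x=0 v=1 q=1 p=0 clk=1 u=0 n0=0
t13.Δ1 z=0 y=1 r=1 x=0 v=1 q=1 p=0 clk=0 u=0 n0=0
t14.Δ0 z=0 y=1 r=1 x=0 v=1 q=1 p=0 clk=0 u=0 n0=0
t14.Δ1 z=0 y=1 r=1 x=0 v=1 q=1 p=0 clk=1 u=0 n0=0
t14.Δ2 z=0 y=0 r=1 x=0 v=1 q=1 p=0 clk=1 u=0 n0=0
t14.Δ3 z=0 y=0 r=1 x=0 v=1 q=0 p=0 clk=1 u=0 n0=0

3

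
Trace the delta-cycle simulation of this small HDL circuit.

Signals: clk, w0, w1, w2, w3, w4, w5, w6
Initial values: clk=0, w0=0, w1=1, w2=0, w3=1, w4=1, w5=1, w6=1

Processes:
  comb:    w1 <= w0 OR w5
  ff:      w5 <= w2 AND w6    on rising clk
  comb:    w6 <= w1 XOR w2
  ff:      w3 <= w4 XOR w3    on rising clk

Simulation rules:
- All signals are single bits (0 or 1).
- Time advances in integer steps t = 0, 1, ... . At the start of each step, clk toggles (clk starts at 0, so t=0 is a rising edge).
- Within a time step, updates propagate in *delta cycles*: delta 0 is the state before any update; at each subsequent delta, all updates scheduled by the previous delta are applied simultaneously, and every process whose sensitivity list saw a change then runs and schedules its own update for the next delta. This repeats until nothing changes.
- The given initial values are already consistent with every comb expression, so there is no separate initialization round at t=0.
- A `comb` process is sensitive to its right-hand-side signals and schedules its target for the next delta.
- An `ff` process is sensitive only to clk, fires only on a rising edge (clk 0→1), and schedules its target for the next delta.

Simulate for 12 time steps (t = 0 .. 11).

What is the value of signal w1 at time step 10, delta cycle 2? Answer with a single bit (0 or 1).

t0.Δ0 clk=0 w3=1 w0=0 w5=1 w1=1 w6=1 w2=0 w4=1
t0.Δ1 clk=1 w3=1 w0=0 w5=1 w1=1 w6=1 w2=0 w4=1
t0.Δ2 clk=1 w3=0 w0=0 w5=0 w1=1 w6=1 w2=0 w4=1
t0.Δ3 clk=1 w3=0 w0=0 w5=0 w1=0 w6=1 w2=0 w4=1
t0.Δ4 clk=1 w3=0 w0=0 w5=0 w1=0 w6=0 w2=0 w4=1
t1.Δ0 clk=1 w3=0 w0=0 w5=0 w1=0 w6=0 w2=0 w4=1
t1.Δ1 clk=0 w3=0 w0=0 w5=0 w1=0 w6=0 w2=0 w4=1
t2.Δ0 clk=0 w3=0 w0=0 w5=0 w1=0 w6=0 w2=0 w4=1
t2.Δ1 clk=1 w3=0 w0=0 w5=0 w1=0 w6=0 w2=0 w4=1
t2.Δ2 clk=1 w3=1 w0=0 w5=0 w1=0 w6=0 w2=0 w4=1
t3.Δ0 clk=1 w3=1 w0=0 w5=0 w1=0 w6=0 w2=0 w4=1
t3.Δ1 clk=0 w3=1 w0=0 w5=0 w1=0 w6=0 w2=0 w4=1
t4.Δ0 clk=0 w3=1 w0=0 w5=0 w1=0 w6=0 w2=0 w4=1
t4.Δ1 clk=1 w3=1 w0=0 w5=0 w1=0 w6=0 w2=0 w4=1
t4.Δ2 clk=1 w3=0 w0=0 w5=0 w1=0 w6=0 w2=0 w4=1
t5.Δ0 clk=1 w3=0 w0=0 w5=0 w1=0 w6=0 w2=0 w4=1
t5.Δ1 clk=0 w3=0 w0=0 w5=0 w1=0 w6=0 w2=0 w4=1
t6.Δ0 clk=0 w3=0 w0=0 w5=0 w1=0 w6=0 w2=0 w4=1
t6.Δ1 clk=1 w3=0 w0=0 w5=0 w1=0 w6=0 w2=0 w4=1
t6.Δ2 clk=1 w3=1 w0=0 w5=0 w1=0 w6=0 w2=0 w4=1
t7.Δ0 clk=1 w3=1 w0=0 w5=0 w1=0 w6=0 w2=0 w4=1
t7.Δ1 clk=0 w3=1 w0=0 w5=0 w1=0 w6=0 w2=0 w4=1
t8.Δ0 clk=0 w3=1 w0=0 w5=0 w1=0 w6=0 w2=0 w4=1
t8.Δ1 clk=1 w3=1 w0=0 w5=0 w1=0 w6=0 w2=0 w4=1
t8.Δ2 clk=1 w3=0 w0=0 w5=0 w1=0 w6=0 w2=0 w4=1
t9.Δ0 clk=1 w3=0 w0=0 w5=0 w1=0 w6=0 w2=0 w4=1
t9.Δ1 clk=0 w3=0 w0=0 w5=0 w1=0 w6=0 w2=0 w4=1
t10.Δ0 clk=0 w3=0 w0=0 w5=0 w1=0 w6=0 w2=0 w4=1
t10.Δ1 clk=1 w3=0 w0=0 w5=0 w1=0 w6=0 w2=0 w4=1
t10.Δ2 clk=1 w3=1 w0=0 w5=0 w1=0 w6=0 w2=0 w4=1
t11.Δ0 clk=1 w3=1 w0=0 w5=0 w1=0 w6=0 w2=0 w4=1
t11.Δ1 clk=0 w3=1 w0=0 w5=0 w1=0 w6=0 w2=0 w4=1

0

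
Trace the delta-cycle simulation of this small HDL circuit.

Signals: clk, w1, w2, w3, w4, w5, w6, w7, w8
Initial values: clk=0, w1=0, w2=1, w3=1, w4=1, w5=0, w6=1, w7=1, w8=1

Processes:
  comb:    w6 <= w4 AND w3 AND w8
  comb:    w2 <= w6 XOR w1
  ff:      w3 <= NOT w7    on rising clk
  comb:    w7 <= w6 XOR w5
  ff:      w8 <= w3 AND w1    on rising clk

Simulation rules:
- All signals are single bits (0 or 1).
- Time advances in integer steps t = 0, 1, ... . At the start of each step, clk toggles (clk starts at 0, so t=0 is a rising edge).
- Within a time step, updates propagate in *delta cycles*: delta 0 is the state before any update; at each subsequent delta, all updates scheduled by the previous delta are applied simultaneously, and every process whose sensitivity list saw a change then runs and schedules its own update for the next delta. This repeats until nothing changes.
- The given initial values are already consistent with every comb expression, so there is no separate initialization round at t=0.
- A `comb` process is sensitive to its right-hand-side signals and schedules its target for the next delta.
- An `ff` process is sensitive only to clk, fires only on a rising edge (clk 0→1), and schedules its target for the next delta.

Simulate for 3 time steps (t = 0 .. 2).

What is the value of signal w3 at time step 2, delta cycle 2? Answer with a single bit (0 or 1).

1

t=0 Δ0: w8=1 clk=0 w2=1 w7=1 w6=1 w4=1 w3=1 w1=0 w5=0
  Δ1: clk:0→1
  Δ2: w8:1→0, w3:1→0
  Δ3: w6:1→0
  Δ4: w2:1→0, w7:1→0
  (4Δ to stable)
t=1 Δ0: w8=0 clk=1 w2=0 w7=0 w6=0 w4=1 w3=0 w1=0 w5=0
  Δ1: clk:1→0
  (1Δ to stable)
t=2 Δ0: w8=0 clk=0 w2=0 w7=0 w6=0 w4=1 w3=0 w1=0 w5=0
  Δ1: clk:0→1
  Δ2: w3:0→1
  (2Δ to stable)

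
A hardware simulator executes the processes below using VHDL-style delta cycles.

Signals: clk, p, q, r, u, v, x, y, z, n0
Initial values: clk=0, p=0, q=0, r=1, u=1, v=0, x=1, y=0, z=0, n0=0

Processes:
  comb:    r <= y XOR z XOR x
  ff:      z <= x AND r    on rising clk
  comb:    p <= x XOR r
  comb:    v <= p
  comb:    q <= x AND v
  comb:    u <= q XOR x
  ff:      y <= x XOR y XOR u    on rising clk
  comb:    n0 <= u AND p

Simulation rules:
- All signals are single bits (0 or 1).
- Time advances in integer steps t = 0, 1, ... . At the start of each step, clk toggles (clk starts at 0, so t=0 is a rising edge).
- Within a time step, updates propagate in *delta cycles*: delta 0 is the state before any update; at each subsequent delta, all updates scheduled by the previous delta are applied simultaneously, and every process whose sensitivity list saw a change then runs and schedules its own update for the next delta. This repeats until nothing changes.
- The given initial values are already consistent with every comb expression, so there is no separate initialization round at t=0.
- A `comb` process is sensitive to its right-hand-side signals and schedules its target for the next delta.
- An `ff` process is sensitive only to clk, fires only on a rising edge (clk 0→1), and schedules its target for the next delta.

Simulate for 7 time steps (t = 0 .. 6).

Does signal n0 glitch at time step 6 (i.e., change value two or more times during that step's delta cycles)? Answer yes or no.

yes

t=0 Δ0: z=0 clk=0 q=0 n0=0 p=0 r=1 v=0 y=0 x=1 u=1
  Δ1: clk:0→1
  Δ2: z:0→1
  Δ3: r:1→0
  Δ4: p:0→1
  Δ5: n0:0→1, v:0→1
  Δ6: q:0→1
  Δ7: u:1→0
  Δ8: n0:1→0
  (8Δ to stable)
t=1 Δ0: z=1 clk=1 q=1 n0=0 p=1 r=0 v=1 y=0 x=1 u=0
  Δ1: clk:1→0
  (1Δ to stable)
t=2 Δ0: z=1 clk=0 q=1 n0=0 p=1 r=0 v=1 y=0 x=1 u=0
  Δ1: clk:0→1
  Δ2: z:1→0, y:0→1
  (2Δ to stable)
t=3 Δ0: z=0 clk=1 q=1 n0=0 p=1 r=0 v=1 y=1 x=1 u=0
  Δ1: clk:1→0
  (1Δ to stable)
t=4 Δ0: z=0 clk=0 q=1 n0=0 p=1 r=0 v=1 y=1 x=1 u=0
  Δ1: clk:0→1
  Δ2: y:1→0
  Δ3: r:0→1
  Δ4: p:1→0
  Δ5: v:1→0
  Δ6: q:1→0
  Δ7: u:0→1
  (7Δ to stable)
t=5 Δ0: z=0 clk=1 q=0 n0=0 p=0 r=1 v=0 y=0 x=1 u=1
  Δ1: clk:1→0
  (1Δ to stable)
t=6 Δ0: z=0 clk=0 q=0 n0=0 p=0 r=1 v=0 y=0 x=1 u=1
  Δ1: clk:0→1
  Δ2: z:0→1
  Δ3: r:1→0
  Δ4: p:0→1
  Δ5: n0:0→1, v:0→1
  Δ6: q:0→1
  Δ7: u:1→0
  Δ8: n0:1→0
  (8Δ to stable)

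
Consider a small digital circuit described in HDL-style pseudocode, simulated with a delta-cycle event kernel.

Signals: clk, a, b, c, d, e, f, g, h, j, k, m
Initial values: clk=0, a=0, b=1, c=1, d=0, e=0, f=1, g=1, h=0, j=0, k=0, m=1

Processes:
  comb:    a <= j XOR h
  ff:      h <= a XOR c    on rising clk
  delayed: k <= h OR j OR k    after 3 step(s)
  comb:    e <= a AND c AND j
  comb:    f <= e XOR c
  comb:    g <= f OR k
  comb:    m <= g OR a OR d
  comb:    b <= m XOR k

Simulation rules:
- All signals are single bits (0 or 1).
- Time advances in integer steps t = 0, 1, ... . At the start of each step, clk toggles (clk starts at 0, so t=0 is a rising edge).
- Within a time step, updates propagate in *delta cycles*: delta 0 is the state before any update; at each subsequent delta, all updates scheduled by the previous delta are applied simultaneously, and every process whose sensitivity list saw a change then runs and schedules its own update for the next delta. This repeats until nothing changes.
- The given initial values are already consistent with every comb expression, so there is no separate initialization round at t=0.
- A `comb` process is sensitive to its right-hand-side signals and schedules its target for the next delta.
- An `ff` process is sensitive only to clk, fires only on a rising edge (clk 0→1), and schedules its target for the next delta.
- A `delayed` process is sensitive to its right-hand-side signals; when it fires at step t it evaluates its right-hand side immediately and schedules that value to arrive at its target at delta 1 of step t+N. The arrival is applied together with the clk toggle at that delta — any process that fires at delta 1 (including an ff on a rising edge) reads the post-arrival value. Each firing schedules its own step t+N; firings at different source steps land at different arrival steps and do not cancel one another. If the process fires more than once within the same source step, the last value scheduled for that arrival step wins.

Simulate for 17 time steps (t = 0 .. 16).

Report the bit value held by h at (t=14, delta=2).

[bits: h,b,c,k,e,clk,f,a,g,j,m,d]
t=0: Δ0=011000101010 Δ1=011001101010 Δ2=111001101010 Δ3=111001111010 | 3Δ
t=1: Δ0=111001111010 Δ1=111000111010 | 1Δ
t=2: Δ0=111000111010 Δ1=111001111010 Δ2=011001111010 Δ3=011001101010 | 3Δ
t=3: Δ0=011001101010 Δ1=011100101010 Δ2=001100101010 | 2Δ
t=4: Δ0=001100101010 Δ1=001101101010 Δ2=101101101010 Δ3=101101111010 | 3Δ
t=5: Δ0=101101111010 Δ1=101000111010 Δ2=111000111010 | 2Δ
t=6: Δ0=111000111010 Δ1=111101111010 Δ2=001101111010 Δ3=001101101010 | 3Δ
t=7: Δ0=001101101010 Δ1=001100101010 | 1Δ
t=8: Δ0=001100101010 Δ1=001101101010 Δ2=101101101010 Δ3=101101111010 | 3Δ
t=9: Δ0=101101111010 Δ1=101100111010 | 1Δ
t=10: Δ0=101100111010 Δ1=101101111010 Δ2=001101111010 Δ3=001101101010 | 3Δ
t=11: Δ0=001101101010 Δ1=001100101010 | 1Δ
t=12: Δ0=001100101010 Δ1=001101101010 Δ2=101101101010 Δ3=101101111010 | 3Δ
t=13: Δ0=101101111010 Δ1=101100111010 | 1Δ
t=14: Δ0=101100111010 Δ1=101101111010 Δ2=001101111010 Δ3=001101101010 | 3Δ
t=15: Δ0=001101101010 Δ1=001100101010 | 1Δ
t=16: Δ0=001100101010 Δ1=001101101010 Δ2=101101101010 Δ3=101101111010 | 3Δ

0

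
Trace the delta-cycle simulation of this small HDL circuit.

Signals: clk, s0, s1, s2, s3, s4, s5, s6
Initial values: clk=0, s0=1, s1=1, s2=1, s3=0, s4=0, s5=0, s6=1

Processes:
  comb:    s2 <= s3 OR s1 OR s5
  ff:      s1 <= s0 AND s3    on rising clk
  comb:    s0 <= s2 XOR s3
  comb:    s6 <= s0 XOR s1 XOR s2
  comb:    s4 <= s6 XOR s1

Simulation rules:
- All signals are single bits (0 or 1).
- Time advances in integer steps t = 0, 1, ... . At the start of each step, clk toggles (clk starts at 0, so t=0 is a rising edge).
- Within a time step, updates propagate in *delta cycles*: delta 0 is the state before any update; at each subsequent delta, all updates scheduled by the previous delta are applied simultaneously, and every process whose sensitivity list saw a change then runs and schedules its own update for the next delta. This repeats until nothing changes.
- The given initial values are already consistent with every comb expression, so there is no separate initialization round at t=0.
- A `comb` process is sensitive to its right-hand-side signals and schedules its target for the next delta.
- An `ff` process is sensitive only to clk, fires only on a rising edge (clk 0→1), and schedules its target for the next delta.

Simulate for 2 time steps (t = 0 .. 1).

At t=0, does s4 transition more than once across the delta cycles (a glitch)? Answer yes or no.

t0.Δ0 s2=1 s5=0 s0=1 s6=1 clk=0 s1=1 s3=0 s4=0
t0.Δ1 s2=1 s5=0 s0=1 s6=1 clk=1 s1=1 s3=0 s4=0
t0.Δ2 s2=1 s5=0 s0=1 s6=1 clk=1 s1=0 s3=0 s4=0
t0.Δ3 s2=0 s5=0 s0=1 s6=0 clk=1 s1=0 s3=0 s4=1
t0.Δ4 s2=0 s5=0 s0=0 s6=1 clk=1 s1=0 s3=0 s4=0
t0.Δ5 s2=0 s5=0 s0=0 s6=0 clk=1 s1=0 s3=0 s4=1
t0.Δ6 s2=0 s5=0 s0=0 s6=0 clk=1 s1=0 s3=0 s4=0
t1.Δ0 s2=0 s5=0 s0=0 s6=0 clk=1 s1=0 s3=0 s4=0
t1.Δ1 s2=0 s5=0 s0=0 s6=0 clk=0 s1=0 s3=0 s4=0

yes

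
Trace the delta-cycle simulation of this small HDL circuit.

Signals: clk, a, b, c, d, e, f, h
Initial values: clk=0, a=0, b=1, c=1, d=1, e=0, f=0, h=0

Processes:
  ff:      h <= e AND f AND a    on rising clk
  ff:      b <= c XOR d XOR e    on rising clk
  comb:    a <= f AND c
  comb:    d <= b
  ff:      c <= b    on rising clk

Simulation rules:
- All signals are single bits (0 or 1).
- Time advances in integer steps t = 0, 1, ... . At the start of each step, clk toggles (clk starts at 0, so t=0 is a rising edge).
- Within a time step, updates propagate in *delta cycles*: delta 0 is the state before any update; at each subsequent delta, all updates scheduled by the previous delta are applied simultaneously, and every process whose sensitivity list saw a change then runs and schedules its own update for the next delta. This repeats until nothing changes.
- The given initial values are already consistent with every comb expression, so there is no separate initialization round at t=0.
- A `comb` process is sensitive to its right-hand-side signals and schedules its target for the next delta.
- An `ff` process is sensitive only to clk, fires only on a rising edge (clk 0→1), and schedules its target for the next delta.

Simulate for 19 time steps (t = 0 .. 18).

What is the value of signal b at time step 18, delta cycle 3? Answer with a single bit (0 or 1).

[bits: f,e,a,h,c,b,d,clk]
t=0: Δ0=00001110 Δ1=00001111 Δ2=00001011 Δ3=00001001 | 3Δ
t=1: Δ0=00001001 Δ1=00001000 | 1Δ
t=2: Δ0=00001000 Δ1=00001001 Δ2=00000101 Δ3=00000111 | 3Δ
t=3: Δ0=00000111 Δ1=00000110 | 1Δ
t=4: Δ0=00000110 Δ1=00000111 Δ2=00001111 | 2Δ
t=5: Δ0=00001111 Δ1=00001110 | 1Δ
t=6: Δ0=00001110 Δ1=00001111 Δ2=00001011 Δ3=00001001 | 3Δ
t=7: Δ0=00001001 Δ1=00001000 | 1Δ
t=8: Δ0=00001000 Δ1=00001001 Δ2=00000101 Δ3=00000111 | 3Δ
t=9: Δ0=00000111 Δ1=00000110 | 1Δ
t=10: Δ0=00000110 Δ1=00000111 Δ2=00001111 | 2Δ
t=11: Δ0=00001111 Δ1=00001110 | 1Δ
t=12: Δ0=00001110 Δ1=00001111 Δ2=00001011 Δ3=00001001 | 3Δ
t=13: Δ0=00001001 Δ1=00001000 | 1Δ
t=14: Δ0=00001000 Δ1=00001001 Δ2=00000101 Δ3=00000111 | 3Δ
t=15: Δ0=00000111 Δ1=00000110 | 1Δ
t=16: Δ0=00000110 Δ1=00000111 Δ2=00001111 | 2Δ
t=17: Δ0=00001111 Δ1=00001110 | 1Δ
t=18: Δ0=00001110 Δ1=00001111 Δ2=00001011 Δ3=00001001 | 3Δ

0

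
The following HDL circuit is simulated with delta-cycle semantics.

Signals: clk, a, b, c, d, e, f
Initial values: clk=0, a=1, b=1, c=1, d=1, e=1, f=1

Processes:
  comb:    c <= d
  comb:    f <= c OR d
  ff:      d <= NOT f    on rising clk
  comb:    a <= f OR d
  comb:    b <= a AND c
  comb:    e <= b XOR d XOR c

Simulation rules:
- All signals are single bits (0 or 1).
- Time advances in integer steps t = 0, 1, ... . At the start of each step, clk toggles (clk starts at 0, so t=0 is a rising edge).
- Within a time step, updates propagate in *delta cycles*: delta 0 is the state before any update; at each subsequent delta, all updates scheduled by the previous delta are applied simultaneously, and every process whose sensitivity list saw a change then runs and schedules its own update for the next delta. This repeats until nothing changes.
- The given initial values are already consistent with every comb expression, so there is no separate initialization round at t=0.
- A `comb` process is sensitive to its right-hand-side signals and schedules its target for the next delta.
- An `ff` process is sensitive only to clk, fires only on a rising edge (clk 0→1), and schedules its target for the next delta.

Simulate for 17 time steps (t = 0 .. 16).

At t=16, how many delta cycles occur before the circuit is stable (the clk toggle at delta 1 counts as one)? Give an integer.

5

t0.Δ0 e=1 b=1 c=1 clk=0 f=1 a=1 d=1
t0.Δ1 e=1 b=1 c=1 clk=1 f=1 a=1 d=1
t0.Δ2 e=1 b=1 c=1 clk=1 f=1 a=1 d=0
t0.Δ3 e=0 b=1 c=0 clk=1 f=1 a=1 d=0
t0.Δ4 e=1 b=0 c=0 clk=1 f=0 a=1 d=0
t0.Δ5 e=0 b=0 c=0 clk=1 f=0 a=0 d=0
t1.Δ0 e=0 b=0 c=0 clk=1 f=0 a=0 d=0
t1.Δ1 e=0 b=0 c=0 clk=0 f=0 a=0 d=0
t2.Δ0 e=0 b=0 c=0 clk=0 f=0 a=0 d=0
t2.Δ1 e=0 b=0 c=0 clk=1 f=0 a=0 d=0
t2.Δ2 e=0 b=0 c=0 clk=1 f=0 a=0 d=1
t2.Δ3 e=1 b=0 c=1 clk=1 f=1 a=1 d=1
t2.Δ4 e=0 b=1 c=1 clk=1 f=1 a=1 d=1
t2.Δ5 e=1 b=1 c=1 clk=1 f=1 a=1 d=1
t3.Δ0 e=1 b=1 c=1 clk=1 f=1 a=1 d=1
t3.Δ1 e=1 b=1 c=1 clk=0 f=1 a=1 d=1
t4.Δ0 e=1 b=1 c=1 clk=0 f=1 a=1 d=1
t4.Δ1 e=1 b=1 c=1 clk=1 f=1 a=1 d=1
t4.Δ2 e=1 b=1 c=1 clk=1 f=1 a=1 d=0
t4.Δ3 e=0 b=1 c=0 clk=1 f=1 a=1 d=0
t4.Δ4 e=1 b=0 c=0 clk=1 f=0 a=1 d=0
t4.Δ5 e=0 b=0 c=0 clk=1 f=0 a=0 d=0
t5.Δ0 e=0 b=0 c=0 clk=1 f=0 a=0 d=0
t5.Δ1 e=0 b=0 c=0 clk=0 f=0 a=0 d=0
t6.Δ0 e=0 b=0 c=0 clk=0 f=0 a=0 d=0
t6.Δ1 e=0 b=0 c=0 clk=1 f=0 a=0 d=0
t6.Δ2 e=0 b=0 c=0 clk=1 f=0 a=0 d=1
t6.Δ3 e=1 b=0 c=1 clk=1 f=1 a=1 d=1
t6.Δ4 e=0 b=1 c=1 clk=1 f=1 a=1 d=1
t6.Δ5 e=1 b=1 c=1 clk=1 f=1 a=1 d=1
t7.Δ0 e=1 b=1 c=1 clk=1 f=1 a=1 d=1
t7.Δ1 e=1 b=1 c=1 clk=0 f=1 a=1 d=1
t8.Δ0 e=1 b=1 c=1 clk=0 f=1 a=1 d=1
t8.Δ1 e=1 b=1 c=1 clk=1 f=1 a=1 d=1
t8.Δ2 e=1 b=1 c=1 clk=1 f=1 a=1 d=0
t8.Δ3 e=0 b=1 c=0 clk=1 f=1 a=1 d=0
t8.Δ4 e=1 b=0 c=0 clk=1 f=0 a=1 d=0
t8.Δ5 e=0 b=0 c=0 clk=1 f=0 a=0 d=0
t9.Δ0 e=0 b=0 c=0 clk=1 f=0 a=0 d=0
t9.Δ1 e=0 b=0 c=0 clk=0 f=0 a=0 d=0
t10.Δ0 e=0 b=0 c=0 clk=0 f=0 a=0 d=0
t10.Δ1 e=0 b=0 c=0 clk=1 f=0 a=0 d=0
t10.Δ2 e=0 b=0 c=0 clk=1 f=0 a=0 d=1
t10.Δ3 e=1 b=0 c=1 clk=1 f=1 a=1 d=1
t10.Δ4 e=0 b=1 c=1 clk=1 f=1 a=1 d=1
t10.Δ5 e=1 b=1 c=1 clk=1 f=1 a=1 d=1
t11.Δ0 e=1 b=1 c=1 clk=1 f=1 a=1 d=1
t11.Δ1 e=1 b=1 c=1 clk=0 f=1 a=1 d=1
t12.Δ0 e=1 b=1 c=1 clk=0 f=1 a=1 d=1
t12.Δ1 e=1 b=1 c=1 clk=1 f=1 a=1 d=1
t12.Δ2 e=1 b=1 c=1 clk=1 f=1 a=1 d=0
t12.Δ3 e=0 b=1 c=0 clk=1 f=1 a=1 d=0
t12.Δ4 e=1 b=0 c=0 clk=1 f=0 a=1 d=0
t12.Δ5 e=0 b=0 c=0 clk=1 f=0 a=0 d=0
t13.Δ0 e=0 b=0 c=0 clk=1 f=0 a=0 d=0
t13.Δ1 e=0 b=0 c=0 clk=0 f=0 a=0 d=0
t14.Δ0 e=0 b=0 c=0 clk=0 f=0 a=0 d=0
t14.Δ1 e=0 b=0 c=0 clk=1 f=0 a=0 d=0
t14.Δ2 e=0 b=0 c=0 clk=1 f=0 a=0 d=1
t14.Δ3 e=1 b=0 c=1 clk=1 f=1 a=1 d=1
t14.Δ4 e=0 b=1 c=1 clk=1 f=1 a=1 d=1
t14.Δ5 e=1 b=1 c=1 clk=1 f=1 a=1 d=1
t15.Δ0 e=1 b=1 c=1 clk=1 f=1 a=1 d=1
t15.Δ1 e=1 b=1 c=1 clk=0 f=1 a=1 d=1
t16.Δ0 e=1 b=1 c=1 clk=0 f=1 a=1 d=1
t16.Δ1 e=1 b=1 c=1 clk=1 f=1 a=1 d=1
t16.Δ2 e=1 b=1 c=1 clk=1 f=1 a=1 d=0
t16.Δ3 e=0 b=1 c=0 clk=1 f=1 a=1 d=0
t16.Δ4 e=1 b=0 c=0 clk=1 f=0 a=1 d=0
t16.Δ5 e=0 b=0 c=0 clk=1 f=0 a=0 d=0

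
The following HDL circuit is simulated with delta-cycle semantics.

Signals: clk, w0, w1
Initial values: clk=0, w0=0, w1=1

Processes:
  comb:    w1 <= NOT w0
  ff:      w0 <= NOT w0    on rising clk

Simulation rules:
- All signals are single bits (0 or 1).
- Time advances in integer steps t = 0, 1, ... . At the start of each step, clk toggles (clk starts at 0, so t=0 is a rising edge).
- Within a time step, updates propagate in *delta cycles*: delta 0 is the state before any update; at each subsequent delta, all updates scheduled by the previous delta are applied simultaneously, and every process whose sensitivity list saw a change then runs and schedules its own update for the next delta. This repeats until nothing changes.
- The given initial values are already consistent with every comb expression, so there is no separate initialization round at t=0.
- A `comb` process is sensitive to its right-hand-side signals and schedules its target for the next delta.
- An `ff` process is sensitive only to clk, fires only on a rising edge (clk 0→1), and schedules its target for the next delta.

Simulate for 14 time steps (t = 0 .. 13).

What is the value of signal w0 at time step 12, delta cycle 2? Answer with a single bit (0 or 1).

1

t0.Δ0 w1=1 w0=0 clk=0
t0.Δ1 w1=1 w0=0 clk=1
t0.Δ2 w1=1 w0=1 clk=1
t0.Δ3 w1=0 w0=1 clk=1
t1.Δ0 w1=0 w0=1 clk=1
t1.Δ1 w1=0 w0=1 clk=0
t2.Δ0 w1=0 w0=1 clk=0
t2.Δ1 w1=0 w0=1 clk=1
t2.Δ2 w1=0 w0=0 clk=1
t2.Δ3 w1=1 w0=0 clk=1
t3.Δ0 w1=1 w0=0 clk=1
t3.Δ1 w1=1 w0=0 clk=0
t4.Δ0 w1=1 w0=0 clk=0
t4.Δ1 w1=1 w0=0 clk=1
t4.Δ2 w1=1 w0=1 clk=1
t4.Δ3 w1=0 w0=1 clk=1
t5.Δ0 w1=0 w0=1 clk=1
t5.Δ1 w1=0 w0=1 clk=0
t6.Δ0 w1=0 w0=1 clk=0
t6.Δ1 w1=0 w0=1 clk=1
t6.Δ2 w1=0 w0=0 clk=1
t6.Δ3 w1=1 w0=0 clk=1
t7.Δ0 w1=1 w0=0 clk=1
t7.Δ1 w1=1 w0=0 clk=0
t8.Δ0 w1=1 w0=0 clk=0
t8.Δ1 w1=1 w0=0 clk=1
t8.Δ2 w1=1 w0=1 clk=1
t8.Δ3 w1=0 w0=1 clk=1
t9.Δ0 w1=0 w0=1 clk=1
t9.Δ1 w1=0 w0=1 clk=0
t10.Δ0 w1=0 w0=1 clk=0
t10.Δ1 w1=0 w0=1 clk=1
t10.Δ2 w1=0 w0=0 clk=1
t10.Δ3 w1=1 w0=0 clk=1
t11.Δ0 w1=1 w0=0 clk=1
t11.Δ1 w1=1 w0=0 clk=0
t12.Δ0 w1=1 w0=0 clk=0
t12.Δ1 w1=1 w0=0 clk=1
t12.Δ2 w1=1 w0=1 clk=1
t12.Δ3 w1=0 w0=1 clk=1
t13.Δ0 w1=0 w0=1 clk=1
t13.Δ1 w1=0 w0=1 clk=0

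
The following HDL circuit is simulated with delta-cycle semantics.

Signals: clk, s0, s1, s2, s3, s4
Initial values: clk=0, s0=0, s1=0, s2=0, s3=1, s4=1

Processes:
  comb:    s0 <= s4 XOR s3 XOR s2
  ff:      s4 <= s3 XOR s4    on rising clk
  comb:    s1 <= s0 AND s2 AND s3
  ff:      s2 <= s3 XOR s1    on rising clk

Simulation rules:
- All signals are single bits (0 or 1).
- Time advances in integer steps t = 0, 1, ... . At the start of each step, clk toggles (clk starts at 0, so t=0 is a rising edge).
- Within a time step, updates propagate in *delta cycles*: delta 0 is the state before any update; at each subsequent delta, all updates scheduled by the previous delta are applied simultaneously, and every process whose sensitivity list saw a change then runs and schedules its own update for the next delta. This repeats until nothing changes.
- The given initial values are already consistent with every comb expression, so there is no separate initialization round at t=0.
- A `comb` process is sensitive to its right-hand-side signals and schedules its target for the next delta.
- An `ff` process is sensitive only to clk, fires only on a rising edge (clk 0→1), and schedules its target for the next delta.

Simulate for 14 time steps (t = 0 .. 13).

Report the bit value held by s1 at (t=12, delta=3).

[bits: clk,s3,s1,s2,s0,s4]
t=0: Δ0=010001 Δ1=110001 Δ2=110100 | 2Δ
t=1: Δ0=110100 Δ1=010100 | 1Δ
t=2: Δ0=010100 Δ1=110100 Δ2=110101 Δ3=110111 Δ4=111111 | 4Δ
t=3: Δ0=111111 Δ1=011111 | 1Δ
t=4: Δ0=011111 Δ1=111111 Δ2=111010 Δ3=110010 | 3Δ
t=5: Δ0=110010 Δ1=010010 | 1Δ
t=6: Δ0=010010 Δ1=110010 Δ2=110111 Δ3=111111 | 3Δ
t=7: Δ0=111111 Δ1=011111 | 1Δ
t=8: Δ0=011111 Δ1=111111 Δ2=111010 Δ3=110010 | 3Δ
t=9: Δ0=110010 Δ1=010010 | 1Δ
t=10: Δ0=010010 Δ1=110010 Δ2=110111 Δ3=111111 | 3Δ
t=11: Δ0=111111 Δ1=011111 | 1Δ
t=12: Δ0=011111 Δ1=111111 Δ2=111010 Δ3=110010 | 3Δ
t=13: Δ0=110010 Δ1=010010 | 1Δ

0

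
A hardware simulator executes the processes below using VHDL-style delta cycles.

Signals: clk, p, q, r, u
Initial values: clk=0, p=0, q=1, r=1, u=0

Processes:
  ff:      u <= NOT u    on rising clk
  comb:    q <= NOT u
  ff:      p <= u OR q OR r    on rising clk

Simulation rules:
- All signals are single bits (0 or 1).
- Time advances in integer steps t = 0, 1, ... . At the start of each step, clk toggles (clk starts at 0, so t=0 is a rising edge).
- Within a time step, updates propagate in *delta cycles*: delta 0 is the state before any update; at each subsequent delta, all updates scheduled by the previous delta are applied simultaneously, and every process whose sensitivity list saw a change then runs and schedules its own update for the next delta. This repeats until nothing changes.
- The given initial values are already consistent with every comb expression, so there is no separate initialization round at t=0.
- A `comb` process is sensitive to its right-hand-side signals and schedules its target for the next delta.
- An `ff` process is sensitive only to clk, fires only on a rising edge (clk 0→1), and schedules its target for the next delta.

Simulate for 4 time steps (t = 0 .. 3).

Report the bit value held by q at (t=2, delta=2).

0

[bits: u,clk,r,p,q]
t=0: Δ0=00101 Δ1=01101 Δ2=11111 Δ3=11110 | 3Δ
t=1: Δ0=11110 Δ1=10110 | 1Δ
t=2: Δ0=10110 Δ1=11110 Δ2=01110 Δ3=01111 | 3Δ
t=3: Δ0=01111 Δ1=00111 | 1Δ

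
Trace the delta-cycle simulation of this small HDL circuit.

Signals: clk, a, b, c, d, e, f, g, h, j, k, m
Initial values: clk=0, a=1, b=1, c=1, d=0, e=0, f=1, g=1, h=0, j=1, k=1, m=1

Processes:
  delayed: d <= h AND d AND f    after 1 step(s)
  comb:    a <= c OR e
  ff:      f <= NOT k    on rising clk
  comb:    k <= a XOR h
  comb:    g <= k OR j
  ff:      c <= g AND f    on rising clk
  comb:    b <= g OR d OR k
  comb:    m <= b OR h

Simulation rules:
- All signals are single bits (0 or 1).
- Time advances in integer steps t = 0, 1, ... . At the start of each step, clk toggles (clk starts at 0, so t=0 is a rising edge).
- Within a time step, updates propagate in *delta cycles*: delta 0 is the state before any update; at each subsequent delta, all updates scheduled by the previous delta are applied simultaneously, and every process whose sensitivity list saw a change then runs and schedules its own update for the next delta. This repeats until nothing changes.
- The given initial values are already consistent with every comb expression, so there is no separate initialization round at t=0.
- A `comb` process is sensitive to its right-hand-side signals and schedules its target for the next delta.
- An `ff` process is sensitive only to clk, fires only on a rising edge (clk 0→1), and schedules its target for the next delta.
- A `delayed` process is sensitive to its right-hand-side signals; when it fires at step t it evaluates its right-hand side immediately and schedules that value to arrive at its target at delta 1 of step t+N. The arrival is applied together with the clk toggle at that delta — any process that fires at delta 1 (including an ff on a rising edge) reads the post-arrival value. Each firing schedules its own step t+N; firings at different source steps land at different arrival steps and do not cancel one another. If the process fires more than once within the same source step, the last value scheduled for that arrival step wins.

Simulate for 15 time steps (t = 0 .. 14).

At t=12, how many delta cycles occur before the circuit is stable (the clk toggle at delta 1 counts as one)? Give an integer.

2

t0.Δ0 h=0 m=1 a=1 c=1 clk=0 b=1 g=1 j=1 d=0 e=0 k=1 f=1
t0.Δ1 h=0 m=1 a=1 c=1 clk=1 b=1 g=1 j=1 d=0 e=0 k=1 f=1
t0.Δ2 h=0 m=1 a=1 c=1 clk=1 b=1 g=1 j=1 d=0 e=0 k=1 f=0
t1.Δ0 h=0 m=1 a=1 c=1 clk=1 b=1 g=1 j=1 d=0 e=0 k=1 f=0
t1.Δ1 h=0 m=1 a=1 c=1 clk=0 b=1 g=1 j=1 d=0 e=0 k=1 f=0
t2.Δ0 h=0 m=1 a=1 c=1 clk=0 b=1 g=1 j=1 d=0 e=0 k=1 f=0
t2.Δ1 h=0 m=1 a=1 c=1 clk=1 b=1 g=1 j=1 d=0 e=0 k=1 f=0
t2.Δ2 h=0 m=1 a=1 c=0 clk=1 b=1 g=1 j=1 d=0 e=0 k=1 f=0
t2.Δ3 h=0 m=1 a=0 c=0 clk=1 b=1 g=1 j=1 d=0 e=0 k=1 f=0
t2.Δ4 h=0 m=1 a=0 c=0 clk=1 b=1 g=1 j=1 d=0 e=0 k=0 f=0
t3.Δ0 h=0 m=1 a=0 c=0 clk=1 b=1 g=1 j=1 d=0 e=0 k=0 f=0
t3.Δ1 h=0 m=1 a=0 c=0 clk=0 b=1 g=1 j=1 d=0 e=0 k=0 f=0
t4.Δ0 h=0 m=1 a=0 c=0 clk=0 b=1 g=1 j=1 d=0 e=0 k=0 f=0
t4.Δ1 h=0 m=1 a=0 c=0 clk=1 b=1 g=1 j=1 d=0 e=0 k=0 f=0
t4.Δ2 h=0 m=1 a=0 c=0 clk=1 b=1 g=1 j=1 d=0 e=0 k=0 f=1
t5.Δ0 h=0 m=1 a=0 c=0 clk=1 b=1 g=1 j=1 d=0 e=0 k=0 f=1
t5.Δ1 h=0 m=1 a=0 c=0 clk=0 b=1 g=1 j=1 d=0 e=0 k=0 f=1
t6.Δ0 h=0 m=1 a=0 c=0 clk=0 b=1 g=1 j=1 d=0 e=0 k=0 f=1
t6.Δ1 h=0 m=1 a=0 c=0 clk=1 b=1 g=1 j=1 d=0 e=0 k=0 f=1
t6.Δ2 h=0 m=1 a=0 c=1 clk=1 b=1 g=1 j=1 d=0 e=0 k=0 f=1
t6.Δ3 h=0 m=1 a=1 c=1 clk=1 b=1 g=1 j=1 d=0 e=0 k=0 f=1
t6.Δ4 h=0 m=1 a=1 c=1 clk=1 b=1 g=1 j=1 d=0 e=0 k=1 f=1
t7.Δ0 h=0 m=1 a=1 c=1 clk=1 b=1 g=1 j=1 d=0 e=0 k=1 f=1
t7.Δ1 h=0 m=1 a=1 c=1 clk=0 b=1 g=1 j=1 d=0 e=0 k=1 f=1
t8.Δ0 h=0 m=1 a=1 c=1 clk=0 b=1 g=1 j=1 d=0 e=0 k=1 f=1
t8.Δ1 h=0 m=1 a=1 c=1 clk=1 b=1 g=1 j=1 d=0 e=0 k=1 f=1
t8.Δ2 h=0 m=1 a=1 c=1 clk=1 b=1 g=1 j=1 d=0 e=0 k=1 f=0
t9.Δ0 h=0 m=1 a=1 c=1 clk=1 b=1 g=1 j=1 d=0 e=0 k=1 f=0
t9.Δ1 h=0 m=1 a=1 c=1 clk=0 b=1 g=1 j=1 d=0 e=0 k=1 f=0
t10.Δ0 h=0 m=1 a=1 c=1 clk=0 b=1 g=1 j=1 d=0 e=0 k=1 f=0
t10.Δ1 h=0 m=1 a=1 c=1 clk=1 b=1 g=1 j=1 d=0 e=0 k=1 f=0
t10.Δ2 h=0 m=1 a=1 c=0 clk=1 b=1 g=1 j=1 d=0 e=0 k=1 f=0
t10.Δ3 h=0 m=1 a=0 c=0 clk=1 b=1 g=1 j=1 d=0 e=0 k=1 f=0
t10.Δ4 h=0 m=1 a=0 c=0 clk=1 b=1 g=1 j=1 d=0 e=0 k=0 f=0
t11.Δ0 h=0 m=1 a=0 c=0 clk=1 b=1 g=1 j=1 d=0 e=0 k=0 f=0
t11.Δ1 h=0 m=1 a=0 c=0 clk=0 b=1 g=1 j=1 d=0 e=0 k=0 f=0
t12.Δ0 h=0 m=1 a=0 c=0 clk=0 b=1 g=1 j=1 d=0 e=0 k=0 f=0
t12.Δ1 h=0 m=1 a=0 c=0 clk=1 b=1 g=1 j=1 d=0 e=0 k=0 f=0
t12.Δ2 h=0 m=1 a=0 c=0 clk=1 b=1 g=1 j=1 d=0 e=0 k=0 f=1
t13.Δ0 h=0 m=1 a=0 c=0 clk=1 b=1 g=1 j=1 d=0 e=0 k=0 f=1
t13.Δ1 h=0 m=1 a=0 c=0 clk=0 b=1 g=1 j=1 d=0 e=0 k=0 f=1
t14.Δ0 h=0 m=1 a=0 c=0 clk=0 b=1 g=1 j=1 d=0 e=0 k=0 f=1
t14.Δ1 h=0 m=1 a=0 c=0 clk=1 b=1 g=1 j=1 d=0 e=0 k=0 f=1
t14.Δ2 h=0 m=1 a=0 c=1 clk=1 b=1 g=1 j=1 d=0 e=0 k=0 f=1
t14.Δ3 h=0 m=1 a=1 c=1 clk=1 b=1 g=1 j=1 d=0 e=0 k=0 f=1
t14.Δ4 h=0 m=1 a=1 c=1 clk=1 b=1 g=1 j=1 d=0 e=0 k=1 f=1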